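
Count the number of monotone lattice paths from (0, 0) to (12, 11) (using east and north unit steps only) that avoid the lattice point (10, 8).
Number of paths = 914498

Total paths from (0, 0) to (12, 11): C(23, 12) = 1352078. Paths through (10, 8): (paths (0, 0) → (10, 8)) × (paths (10, 8) → (12, 11)) = C(18, 10) · C(5, 2) = 43758 · 10 = 437580. Avoidance count = 1352078 − 437580 = 914498.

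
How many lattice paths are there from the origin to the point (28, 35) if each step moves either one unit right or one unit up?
Number of paths = 629308289804197437

A monotone lattice path from (0, 0) to (28, 35) consists of 28 east steps and 35 north steps in some order, so it is determined by which 28 of the 63 steps are east. The count is C(63, 28) = 629308289804197437.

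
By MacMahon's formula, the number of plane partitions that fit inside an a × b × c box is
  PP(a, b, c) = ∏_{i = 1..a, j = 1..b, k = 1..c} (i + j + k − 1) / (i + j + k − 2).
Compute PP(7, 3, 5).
PP(7, 3, 5) = 16195608

Evaluate the triple product over i = 1..7, j = 1..3, k = 1..5. The factors are (2/1) · (3/2) · (4/3) · (5/4) · (6/5) · (3/2) · (4/3) · (5/4) · … (105 factors total). The numerators and denominators telescope so the product is an integer; carrying out the multiplication exactly gives PP(7, 3, 5) = 16195608.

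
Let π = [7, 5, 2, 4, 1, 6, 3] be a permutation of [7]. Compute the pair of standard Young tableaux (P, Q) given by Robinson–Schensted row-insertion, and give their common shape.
P = [1, 3, 6] / [2, 4] / [5] / [7];  Q = [1, 4, 6] / [2, 7] / [3] / [5];  common shape = (3, 2, 1, 1)

Row-insert the values π_1, π_2, … into P one at a time, bumping the leftmost entry strictly greater than the inserted value down to the next row. The recording tableau Q records, in position (i, j), the step at which that cell was added to P.
  Insert 7 (step 1): P = [7];  Q = [1]
  Insert 5 (step 2): P = [5] / [7];  Q = [1] / [2]
  Insert 2 (step 3): P = [2] / [5] / [7];  Q = [1] / [2] / [3]
  Insert 4 (step 4): P = [2, 4] / [5] / [7];  Q = [1, 4] / [2] / [3]
  Insert 1 (step 5): P = [1, 4] / [2] / [5] / [7];  Q = [1, 4] / [2] / [3] / [5]
  Insert 6 (step 6): P = [1, 4, 6] / [2] / [5] / [7];  Q = [1, 4, 6] / [2] / [3] / [5]
  Insert 3 (step 7): P = [1, 3, 6] / [2, 4] / [5] / [7];  Q = [1, 4, 6] / [2, 7] / [3] / [5]
Final shape: (3, 2, 1, 1).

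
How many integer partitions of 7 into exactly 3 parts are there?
p(7, 3 parts) = 4

Partitions of n into exactly k parts ↔ partitions of n − k into at most k parts (subtract 1 from each part). For n = 7, k = 3, the partitions are: 5+1+1, 4+2+1, 3+3+1, 3+2+2. Count = 4.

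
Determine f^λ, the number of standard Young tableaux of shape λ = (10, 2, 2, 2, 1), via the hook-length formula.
# SYT of shape (10, 2, 2, 2, 1) = 145860

Hook-length formula: f^λ = n! / Π hook(c), product over all cells c of the Young diagram. For λ = (10, 2, 2, 2, 1), n = 17 boxes. Hook lengths by row (left-to-right, top-to-bottom): [14, 12, 8, 7, 6, 5, 4, 3, 2, 1]; [5, 3]; [4, 2]; [3, 1]; [1]. Product of hooks = 2438553600. So f^λ = 17! / 2438553600 = 355687428096000 / 2438553600 = 145860.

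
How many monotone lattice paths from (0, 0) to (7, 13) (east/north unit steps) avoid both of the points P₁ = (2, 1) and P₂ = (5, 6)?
Number of paths = 48372

Inclusion–exclusion. Total paths: C(20, 7) = 77520. Through P₁: C(3, 2)·C(17, 5) = 18564. Through P₂: C(11, 5)·C(9, 2) = 16632. Since P₁ is strictly southwest of P₂, a monotone path through both must visit P₁ then P₂; paths through both = C(3, 2)·C(8, 3)·C(9, 2) = 6048. Avoid both = 77520 − 18564 − 16632 + 6048 = 48372.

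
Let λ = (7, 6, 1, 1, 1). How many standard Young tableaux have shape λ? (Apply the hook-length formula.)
# SYT of shape (7, 6, 1, 1, 1) = 116480

Hook-length formula: f^λ = n! / Π hook(c), product over all cells c of the Young diagram. For λ = (7, 6, 1, 1, 1), n = 16 boxes. Hook lengths by row (left-to-right, top-to-bottom): [11, 7, 6, 5, 4, 3, 1]; [9, 5, 4, 3, 2, 1]; [3]; [2]; [1]. Product of hooks = 179625600. So f^λ = 16! / 179625600 = 20922789888000 / 179625600 = 116480.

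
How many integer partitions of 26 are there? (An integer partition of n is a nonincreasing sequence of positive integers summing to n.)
p(26) = 2436

Compute p(n) via the recurrence p(n, m) = p(n, m−1) + p(n−m, m), where p(n, m) counts partitions of n with all parts ≤ m and p(n) = p(n, n). The base cases are p(0, m) = 1 and p(n, 0) = 0 for n > 0. Filling the table yields p(26) = 2436. (Euler's pentagonal recurrence is an alternative.)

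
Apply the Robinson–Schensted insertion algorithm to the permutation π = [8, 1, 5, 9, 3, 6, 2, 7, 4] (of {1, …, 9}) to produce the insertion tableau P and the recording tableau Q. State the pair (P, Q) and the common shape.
P = [1, 2, 4, 7] / [3, 6] / [5, 9] / [8];  Q = [1, 3, 4, 8] / [2, 6] / [5, 9] / [7];  common shape = (4, 2, 2, 1)

Row-insert the values π_1, π_2, … into P one at a time, bumping the leftmost entry strictly greater than the inserted value down to the next row. The recording tableau Q records, in position (i, j), the step at which that cell was added to P.
  Insert 8 (step 1): P = [8];  Q = [1]
  Insert 1 (step 2): P = [1] / [8];  Q = [1] / [2]
  Insert 5 (step 3): P = [1, 5] / [8];  Q = [1, 3] / [2]
  Insert 9 (step 4): P = [1, 5, 9] / [8];  Q = [1, 3, 4] / [2]
  Insert 3 (step 5): P = [1, 3, 9] / [5] / [8];  Q = [1, 3, 4] / [2] / [5]
  Insert 6 (step 6): P = [1, 3, 6] / [5, 9] / [8];  Q = [1, 3, 4] / [2, 6] / [5]
  Insert 2 (step 7): P = [1, 2, 6] / [3, 9] / [5] / [8];  Q = [1, 3, 4] / [2, 6] / [5] / [7]
  Insert 7 (step 8): P = [1, 2, 6, 7] / [3, 9] / [5] / [8];  Q = [1, 3, 4, 8] / [2, 6] / [5] / [7]
  Insert 4 (step 9): P = [1, 2, 4, 7] / [3, 6] / [5, 9] / [8];  Q = [1, 3, 4, 8] / [2, 6] / [5, 9] / [7]
Final shape: (4, 2, 2, 1).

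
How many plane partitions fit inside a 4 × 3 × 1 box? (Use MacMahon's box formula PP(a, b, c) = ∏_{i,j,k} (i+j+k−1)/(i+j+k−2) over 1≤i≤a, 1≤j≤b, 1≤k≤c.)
PP(4, 3, 1) = 35

Evaluate the triple product over i = 1..4, j = 1..3, k = 1..1. The factors are (2/1) · (3/2) · (4/3) · (3/2) · (4/3) · (5/4) · (4/3) · (5/4) · … (12 factors total). The numerators and denominators telescope so the product is an integer; carrying out the multiplication exactly gives PP(4, 3, 1) = 35.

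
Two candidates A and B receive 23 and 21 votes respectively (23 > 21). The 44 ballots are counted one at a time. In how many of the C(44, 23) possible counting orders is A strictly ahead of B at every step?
Strict-lead orderings = 91482563640

Total orderings of the 44 votes with 23 for A: C(44, 23) = 2012616400080. By the Bertrand ballot formula (Cycle Lemma / reflection principle), the number of orderings in which A is strictly ahead of B throughout is (p − q)/(p + q) · C(p + q, p) = (23 − 21)/(23 + 21) · 2012616400080 = 91482563640.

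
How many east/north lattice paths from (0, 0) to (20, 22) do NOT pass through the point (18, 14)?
Number of paths = 492577005420

Total paths from (0, 0) to (20, 22): C(42, 20) = 513791607420. Paths through (18, 14): (paths (0, 0) → (18, 14)) × (paths (18, 14) → (20, 22)) = C(32, 18) · C(10, 2) = 471435600 · 45 = 21214602000. Avoidance count = 513791607420 − 21214602000 = 492577005420.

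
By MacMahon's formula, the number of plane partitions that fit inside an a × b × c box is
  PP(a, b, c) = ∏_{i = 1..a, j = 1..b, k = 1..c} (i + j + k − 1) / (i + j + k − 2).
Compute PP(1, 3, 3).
PP(1, 3, 3) = 20

Evaluate the triple product over i = 1..1, j = 1..3, k = 1..3. The factors are (2/1) · (3/2) · (4/3) · (3/2) · (4/3) · (5/4) · (4/3) · (5/4) · … (9 factors total). The numerators and denominators telescope so the product is an integer; carrying out the multiplication exactly gives PP(1, 3, 3) = 20.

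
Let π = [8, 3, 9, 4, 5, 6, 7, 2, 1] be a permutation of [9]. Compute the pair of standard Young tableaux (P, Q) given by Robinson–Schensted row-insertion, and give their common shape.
P = [1, 4, 5, 6, 7] / [2, 9] / [3] / [8];  Q = [1, 3, 5, 6, 7] / [2, 4] / [8] / [9];  common shape = (5, 2, 1, 1)

Row-insert the values π_1, π_2, … into P one at a time, bumping the leftmost entry strictly greater than the inserted value down to the next row. The recording tableau Q records, in position (i, j), the step at which that cell was added to P.
  Insert 8 (step 1): P = [8];  Q = [1]
  Insert 3 (step 2): P = [3] / [8];  Q = [1] / [2]
  Insert 9 (step 3): P = [3, 9] / [8];  Q = [1, 3] / [2]
  Insert 4 (step 4): P = [3, 4] / [8, 9];  Q = [1, 3] / [2, 4]
  Insert 5 (step 5): P = [3, 4, 5] / [8, 9];  Q = [1, 3, 5] / [2, 4]
  Insert 6 (step 6): P = [3, 4, 5, 6] / [8, 9];  Q = [1, 3, 5, 6] / [2, 4]
  Insert 7 (step 7): P = [3, 4, 5, 6, 7] / [8, 9];  Q = [1, 3, 5, 6, 7] / [2, 4]
  Insert 2 (step 8): P = [2, 4, 5, 6, 7] / [3, 9] / [8];  Q = [1, 3, 5, 6, 7] / [2, 4] / [8]
  Insert 1 (step 9): P = [1, 4, 5, 6, 7] / [2, 9] / [3] / [8];  Q = [1, 3, 5, 6, 7] / [2, 4] / [8] / [9]
Final shape: (5, 2, 1, 1).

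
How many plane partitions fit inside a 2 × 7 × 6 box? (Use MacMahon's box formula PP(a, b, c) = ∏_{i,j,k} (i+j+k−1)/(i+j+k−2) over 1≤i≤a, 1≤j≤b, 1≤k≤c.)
PP(2, 7, 6) = 736164

Evaluate the triple product over i = 1..2, j = 1..7, k = 1..6. The factors are (2/1) · (3/2) · (4/3) · (5/4) · (6/5) · (7/6) · (3/2) · (4/3) · … (84 factors total). The numerators and denominators telescope so the product is an integer; carrying out the multiplication exactly gives PP(2, 7, 6) = 736164.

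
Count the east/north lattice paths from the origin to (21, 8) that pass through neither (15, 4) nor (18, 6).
Number of paths = 2519825

Inclusion–exclusion. Total paths: C(29, 21) = 4292145. Through P₁: C(19, 15)·C(10, 6) = 813960. Through P₂: C(24, 18)·C(5, 3) = 1345960. Since P₁ is strictly southwest of P₂, a monotone path through both must visit P₁ then P₂; paths through both = C(19, 15)·C(5, 3)·C(5, 3) = 387600. Avoid both = 4292145 − 813960 − 1345960 + 387600 = 2519825.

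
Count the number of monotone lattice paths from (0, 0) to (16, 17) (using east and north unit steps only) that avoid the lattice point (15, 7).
Number of paths = 1164927126

Total paths from (0, 0) to (16, 17): C(33, 16) = 1166803110. Paths through (15, 7): (paths (0, 0) → (15, 7)) × (paths (15, 7) → (16, 17)) = C(22, 15) · C(11, 1) = 170544 · 11 = 1875984. Avoidance count = 1166803110 − 1875984 = 1164927126.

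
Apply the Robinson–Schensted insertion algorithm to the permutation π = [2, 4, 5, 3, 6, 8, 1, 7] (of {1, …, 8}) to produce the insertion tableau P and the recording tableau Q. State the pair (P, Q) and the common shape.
P = [1, 3, 5, 6, 7] / [2, 8] / [4];  Q = [1, 2, 3, 5, 6] / [4, 8] / [7];  common shape = (5, 2, 1)

Row-insert the values π_1, π_2, … into P one at a time, bumping the leftmost entry strictly greater than the inserted value down to the next row. The recording tableau Q records, in position (i, j), the step at which that cell was added to P.
  Insert 2 (step 1): P = [2];  Q = [1]
  Insert 4 (step 2): P = [2, 4];  Q = [1, 2]
  Insert 5 (step 3): P = [2, 4, 5];  Q = [1, 2, 3]
  Insert 3 (step 4): P = [2, 3, 5] / [4];  Q = [1, 2, 3] / [4]
  Insert 6 (step 5): P = [2, 3, 5, 6] / [4];  Q = [1, 2, 3, 5] / [4]
  Insert 8 (step 6): P = [2, 3, 5, 6, 8] / [4];  Q = [1, 2, 3, 5, 6] / [4]
  Insert 1 (step 7): P = [1, 3, 5, 6, 8] / [2] / [4];  Q = [1, 2, 3, 5, 6] / [4] / [7]
  Insert 7 (step 8): P = [1, 3, 5, 6, 7] / [2, 8] / [4];  Q = [1, 2, 3, 5, 6] / [4, 8] / [7]
Final shape: (5, 2, 1).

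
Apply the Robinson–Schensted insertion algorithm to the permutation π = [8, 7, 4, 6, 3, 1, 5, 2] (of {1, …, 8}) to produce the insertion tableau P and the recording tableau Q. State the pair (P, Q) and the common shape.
P = [1, 2] / [3, 5] / [4, 6] / [7] / [8];  Q = [1, 4] / [2, 7] / [3, 8] / [5] / [6];  common shape = (2, 2, 2, 1, 1)

Row-insert the values π_1, π_2, … into P one at a time, bumping the leftmost entry strictly greater than the inserted value down to the next row. The recording tableau Q records, in position (i, j), the step at which that cell was added to P.
  Insert 8 (step 1): P = [8];  Q = [1]
  Insert 7 (step 2): P = [7] / [8];  Q = [1] / [2]
  Insert 4 (step 3): P = [4] / [7] / [8];  Q = [1] / [2] / [3]
  Insert 6 (step 4): P = [4, 6] / [7] / [8];  Q = [1, 4] / [2] / [3]
  Insert 3 (step 5): P = [3, 6] / [4] / [7] / [8];  Q = [1, 4] / [2] / [3] / [5]
  Insert 1 (step 6): P = [1, 6] / [3] / [4] / [7] / [8];  Q = [1, 4] / [2] / [3] / [5] / [6]
  Insert 5 (step 7): P = [1, 5] / [3, 6] / [4] / [7] / [8];  Q = [1, 4] / [2, 7] / [3] / [5] / [6]
  Insert 2 (step 8): P = [1, 2] / [3, 5] / [4, 6] / [7] / [8];  Q = [1, 4] / [2, 7] / [3, 8] / [5] / [6]
Final shape: (2, 2, 2, 1, 1).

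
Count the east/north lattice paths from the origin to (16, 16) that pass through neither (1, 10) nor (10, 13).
Number of paths = 504585222

Inclusion–exclusion. Total paths: C(32, 16) = 601080390. Through P₁: C(11, 1)·C(21, 15) = 596904. Through P₂: C(23, 10)·C(9, 6) = 96101544. Since P₁ is strictly southwest of P₂, a monotone path through both must visit P₁ then P₂; paths through both = C(11, 1)·C(12, 9)·C(9, 6) = 203280. Avoid both = 601080390 − 596904 − 96101544 + 203280 = 504585222.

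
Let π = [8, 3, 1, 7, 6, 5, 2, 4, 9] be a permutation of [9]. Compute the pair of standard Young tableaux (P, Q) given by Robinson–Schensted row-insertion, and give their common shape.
P = [1, 2, 4, 9] / [3, 5] / [6] / [7] / [8];  Q = [1, 4, 8, 9] / [2, 5] / [3] / [6] / [7];  common shape = (4, 2, 1, 1, 1)

Row-insert the values π_1, π_2, … into P one at a time, bumping the leftmost entry strictly greater than the inserted value down to the next row. The recording tableau Q records, in position (i, j), the step at which that cell was added to P.
  Insert 8 (step 1): P = [8];  Q = [1]
  Insert 3 (step 2): P = [3] / [8];  Q = [1] / [2]
  Insert 1 (step 3): P = [1] / [3] / [8];  Q = [1] / [2] / [3]
  Insert 7 (step 4): P = [1, 7] / [3] / [8];  Q = [1, 4] / [2] / [3]
  Insert 6 (step 5): P = [1, 6] / [3, 7] / [8];  Q = [1, 4] / [2, 5] / [3]
  Insert 5 (step 6): P = [1, 5] / [3, 6] / [7] / [8];  Q = [1, 4] / [2, 5] / [3] / [6]
  Insert 2 (step 7): P = [1, 2] / [3, 5] / [6] / [7] / [8];  Q = [1, 4] / [2, 5] / [3] / [6] / [7]
  Insert 4 (step 8): P = [1, 2, 4] / [3, 5] / [6] / [7] / [8];  Q = [1, 4, 8] / [2, 5] / [3] / [6] / [7]
  Insert 9 (step 9): P = [1, 2, 4, 9] / [3, 5] / [6] / [7] / [8];  Q = [1, 4, 8, 9] / [2, 5] / [3] / [6] / [7]
Final shape: (4, 2, 1, 1, 1).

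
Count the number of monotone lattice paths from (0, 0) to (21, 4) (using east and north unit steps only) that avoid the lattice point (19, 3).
Number of paths = 8030

Total paths from (0, 0) to (21, 4): C(25, 21) = 12650. Paths through (19, 3): (paths (0, 0) → (19, 3)) × (paths (19, 3) → (21, 4)) = C(22, 19) · C(3, 2) = 1540 · 3 = 4620. Avoidance count = 12650 − 4620 = 8030.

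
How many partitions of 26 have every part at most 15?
p(26, parts ≤ 15) = 2297

Use the recurrence p(n, m) = p(n, m−1) + p(n−m, m): either the largest part is < m (count p(n, m−1)) or the largest part is exactly m (remove one copy of m, count p(n−m, m)). With p(0, ·) = 1 this gives p(26, parts ≤ 15) = 2297. (By conjugating Young diagrams, this also counts partitions of 26 into at most 15 parts.)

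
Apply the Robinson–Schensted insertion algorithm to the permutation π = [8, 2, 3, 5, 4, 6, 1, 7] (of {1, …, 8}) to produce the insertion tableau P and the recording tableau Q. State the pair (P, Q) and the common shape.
P = [1, 3, 4, 6, 7] / [2] / [5] / [8];  Q = [1, 3, 4, 6, 8] / [2] / [5] / [7];  common shape = (5, 1, 1, 1)

Row-insert the values π_1, π_2, … into P one at a time, bumping the leftmost entry strictly greater than the inserted value down to the next row. The recording tableau Q records, in position (i, j), the step at which that cell was added to P.
  Insert 8 (step 1): P = [8];  Q = [1]
  Insert 2 (step 2): P = [2] / [8];  Q = [1] / [2]
  Insert 3 (step 3): P = [2, 3] / [8];  Q = [1, 3] / [2]
  Insert 5 (step 4): P = [2, 3, 5] / [8];  Q = [1, 3, 4] / [2]
  Insert 4 (step 5): P = [2, 3, 4] / [5] / [8];  Q = [1, 3, 4] / [2] / [5]
  Insert 6 (step 6): P = [2, 3, 4, 6] / [5] / [8];  Q = [1, 3, 4, 6] / [2] / [5]
  Insert 1 (step 7): P = [1, 3, 4, 6] / [2] / [5] / [8];  Q = [1, 3, 4, 6] / [2] / [5] / [7]
  Insert 7 (step 8): P = [1, 3, 4, 6, 7] / [2] / [5] / [8];  Q = [1, 3, 4, 6, 8] / [2] / [5] / [7]
Final shape: (5, 1, 1, 1).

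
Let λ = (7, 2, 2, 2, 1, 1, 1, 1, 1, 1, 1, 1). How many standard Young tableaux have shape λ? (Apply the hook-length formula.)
# SYT of shape (7, 2, 2, 2, 1, 1, 1, 1, 1, 1, 1, 1) = 8230040

Hook-length formula: f^λ = n! / Π hook(c), product over all cells c of the Young diagram. For λ = (7, 2, 2, 2, 1, 1, 1, 1, 1, 1, 1, 1), n = 21 boxes. Hook lengths by row (left-to-right, top-to-bottom): [18, 9, 5, 4, 3, 2, 1]; [12, 3]; [11, 2]; [10, 1]; [8]; [7]; [6]; [5]; [4]; [3]; [2]; [1]. Product of hooks = 6207860736000. So f^λ = 21! / 6207860736000 = 51090942171709440000 / 6207860736000 = 8230040.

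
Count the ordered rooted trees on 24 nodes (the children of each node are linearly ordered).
C_23 = 343059613650

These ordered rooted trees are counted by the Catalan number C_n = (1/(n + 1)) · C(2n, n). For n = 23: C_23 = (1/24) · C(46, 23) = 8233430727600/24 = 343059613650.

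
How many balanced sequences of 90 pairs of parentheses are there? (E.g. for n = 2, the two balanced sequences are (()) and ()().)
C_90 = 1000134600800354781929399250536541864362461089950800

These balanced parentheses are counted by the Catalan number C_n = (1/(n + 1)) · C(2n, n). For n = 90: C_90 = (1/91) · C(180, 90) = 91012248672832285155575331798825309656983959185522800/91 = 1000134600800354781929399250536541864362461089950800.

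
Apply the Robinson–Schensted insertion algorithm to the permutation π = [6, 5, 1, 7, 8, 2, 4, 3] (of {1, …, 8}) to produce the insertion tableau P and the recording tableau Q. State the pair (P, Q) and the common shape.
P = [1, 2, 3] / [4, 7, 8] / [5] / [6];  Q = [1, 4, 5] / [2, 6, 7] / [3] / [8];  common shape = (3, 3, 1, 1)

Row-insert the values π_1, π_2, … into P one at a time, bumping the leftmost entry strictly greater than the inserted value down to the next row. The recording tableau Q records, in position (i, j), the step at which that cell was added to P.
  Insert 6 (step 1): P = [6];  Q = [1]
  Insert 5 (step 2): P = [5] / [6];  Q = [1] / [2]
  Insert 1 (step 3): P = [1] / [5] / [6];  Q = [1] / [2] / [3]
  Insert 7 (step 4): P = [1, 7] / [5] / [6];  Q = [1, 4] / [2] / [3]
  Insert 8 (step 5): P = [1, 7, 8] / [5] / [6];  Q = [1, 4, 5] / [2] / [3]
  Insert 2 (step 6): P = [1, 2, 8] / [5, 7] / [6];  Q = [1, 4, 5] / [2, 6] / [3]
  Insert 4 (step 7): P = [1, 2, 4] / [5, 7, 8] / [6];  Q = [1, 4, 5] / [2, 6, 7] / [3]
  Insert 3 (step 8): P = [1, 2, 3] / [4, 7, 8] / [5] / [6];  Q = [1, 4, 5] / [2, 6, 7] / [3] / [8]
Final shape: (3, 3, 1, 1).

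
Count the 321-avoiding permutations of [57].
C_57 = 26700952856774851904245220912664

These 321-avoiding permutations are counted by the Catalan number C_n = (1/(n + 1)) · C(2n, n). For n = 57: C_57 = (1/58) · C(114, 57) = 1548655265692941410446222812934512/58 = 26700952856774851904245220912664.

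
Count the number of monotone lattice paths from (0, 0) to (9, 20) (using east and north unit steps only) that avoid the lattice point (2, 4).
Number of paths = 6337650

Total paths from (0, 0) to (9, 20): C(29, 9) = 10015005. Paths through (2, 4): (paths (0, 0) → (2, 4)) × (paths (2, 4) → (9, 20)) = C(6, 2) · C(23, 7) = 15 · 245157 = 3677355. Avoidance count = 10015005 − 3677355 = 6337650.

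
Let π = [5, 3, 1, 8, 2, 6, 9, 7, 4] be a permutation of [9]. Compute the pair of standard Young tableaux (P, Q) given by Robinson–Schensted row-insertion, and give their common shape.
P = [1, 2, 4, 7] / [3, 6, 9] / [5, 8];  Q = [1, 4, 6, 7] / [2, 5, 8] / [3, 9];  common shape = (4, 3, 2)

Row-insert the values π_1, π_2, … into P one at a time, bumping the leftmost entry strictly greater than the inserted value down to the next row. The recording tableau Q records, in position (i, j), the step at which that cell was added to P.
  Insert 5 (step 1): P = [5];  Q = [1]
  Insert 3 (step 2): P = [3] / [5];  Q = [1] / [2]
  Insert 1 (step 3): P = [1] / [3] / [5];  Q = [1] / [2] / [3]
  Insert 8 (step 4): P = [1, 8] / [3] / [5];  Q = [1, 4] / [2] / [3]
  Insert 2 (step 5): P = [1, 2] / [3, 8] / [5];  Q = [1, 4] / [2, 5] / [3]
  Insert 6 (step 6): P = [1, 2, 6] / [3, 8] / [5];  Q = [1, 4, 6] / [2, 5] / [3]
  Insert 9 (step 7): P = [1, 2, 6, 9] / [3, 8] / [5];  Q = [1, 4, 6, 7] / [2, 5] / [3]
  Insert 7 (step 8): P = [1, 2, 6, 7] / [3, 8, 9] / [5];  Q = [1, 4, 6, 7] / [2, 5, 8] / [3]
  Insert 4 (step 9): P = [1, 2, 4, 7] / [3, 6, 9] / [5, 8];  Q = [1, 4, 6, 7] / [2, 5, 8] / [3, 9]
Final shape: (4, 3, 2).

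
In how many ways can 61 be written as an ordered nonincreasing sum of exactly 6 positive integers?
p(61, 6 parts) = 13702

Partitions of n into exactly k parts are in bijection with partitions of n − k into at most k parts (subtract 1 from each part). So p(61, exactly 6) = p(55, parts ≤ 6). Computing via the recurrence p(m, j) = p(m, j−1) + p(m−j, j) gives 13702.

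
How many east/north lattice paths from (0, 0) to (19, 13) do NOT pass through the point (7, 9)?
Number of paths = 326552800

Total paths from (0, 0) to (19, 13): C(32, 19) = 347373600. Paths through (7, 9): (paths (0, 0) → (7, 9)) × (paths (7, 9) → (19, 13)) = C(16, 7) · C(16, 12) = 11440 · 1820 = 20820800. Avoidance count = 347373600 − 20820800 = 326552800.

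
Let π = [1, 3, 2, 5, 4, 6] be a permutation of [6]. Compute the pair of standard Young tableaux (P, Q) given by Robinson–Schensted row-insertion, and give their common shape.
P = [1, 2, 4, 6] / [3, 5];  Q = [1, 2, 4, 6] / [3, 5];  common shape = (4, 2)

Row-insert the values π_1, π_2, … into P one at a time, bumping the leftmost entry strictly greater than the inserted value down to the next row. The recording tableau Q records, in position (i, j), the step at which that cell was added to P.
  Insert 1 (step 1): P = [1];  Q = [1]
  Insert 3 (step 2): P = [1, 3];  Q = [1, 2]
  Insert 2 (step 3): P = [1, 2] / [3];  Q = [1, 2] / [3]
  Insert 5 (step 4): P = [1, 2, 5] / [3];  Q = [1, 2, 4] / [3]
  Insert 4 (step 5): P = [1, 2, 4] / [3, 5];  Q = [1, 2, 4] / [3, 5]
  Insert 6 (step 6): P = [1, 2, 4, 6] / [3, 5];  Q = [1, 2, 4, 6] / [3, 5]
Final shape: (4, 2).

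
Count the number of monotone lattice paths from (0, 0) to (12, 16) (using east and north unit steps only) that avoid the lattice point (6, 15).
Number of paths = 30041907

Total paths from (0, 0) to (12, 16): C(28, 12) = 30421755. Paths through (6, 15): (paths (0, 0) → (6, 15)) × (paths (6, 15) → (12, 16)) = C(21, 6) · C(7, 6) = 54264 · 7 = 379848. Avoidance count = 30421755 − 379848 = 30041907.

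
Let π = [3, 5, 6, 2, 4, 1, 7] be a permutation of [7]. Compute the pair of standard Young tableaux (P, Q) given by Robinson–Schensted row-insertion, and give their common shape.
P = [1, 4, 6, 7] / [2, 5] / [3];  Q = [1, 2, 3, 7] / [4, 5] / [6];  common shape = (4, 2, 1)

Row-insert the values π_1, π_2, … into P one at a time, bumping the leftmost entry strictly greater than the inserted value down to the next row. The recording tableau Q records, in position (i, j), the step at which that cell was added to P.
  Insert 3 (step 1): P = [3];  Q = [1]
  Insert 5 (step 2): P = [3, 5];  Q = [1, 2]
  Insert 6 (step 3): P = [3, 5, 6];  Q = [1, 2, 3]
  Insert 2 (step 4): P = [2, 5, 6] / [3];  Q = [1, 2, 3] / [4]
  Insert 4 (step 5): P = [2, 4, 6] / [3, 5];  Q = [1, 2, 3] / [4, 5]
  Insert 1 (step 6): P = [1, 4, 6] / [2, 5] / [3];  Q = [1, 2, 3] / [4, 5] / [6]
  Insert 7 (step 7): P = [1, 4, 6, 7] / [2, 5] / [3];  Q = [1, 2, 3, 7] / [4, 5] / [6]
Final shape: (4, 2, 1).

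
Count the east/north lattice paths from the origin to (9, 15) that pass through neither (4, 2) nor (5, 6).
Number of paths = 902279

Inclusion–exclusion. Total paths: C(24, 9) = 1307504. Through P₁: C(6, 4)·C(18, 5) = 128520. Through P₂: C(11, 5)·C(13, 4) = 330330. Since P₁ is strictly southwest of P₂, a monotone path through both must visit P₁ then P₂; paths through both = C(6, 4)·C(5, 1)·C(13, 4) = 53625. Avoid both = 1307504 − 128520 − 330330 + 53625 = 902279.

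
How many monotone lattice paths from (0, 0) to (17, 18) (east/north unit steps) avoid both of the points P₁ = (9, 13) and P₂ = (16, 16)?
Number of paths = 2273218140

Inclusion–exclusion. Total paths: C(35, 17) = 4537567650. Through P₁: C(22, 9)·C(13, 8) = 640179540. Through P₂: C(32, 16)·C(3, 1) = 1803241170. Since P₁ is strictly southwest of P₂, a monotone path through both must visit P₁ then P₂; paths through both = C(22, 9)·C(10, 7)·C(3, 1) = 179071200. Avoid both = 4537567650 − 640179540 − 1803241170 + 179071200 = 2273218140.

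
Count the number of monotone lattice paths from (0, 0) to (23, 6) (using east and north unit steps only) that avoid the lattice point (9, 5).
Number of paths = 444990

Total paths from (0, 0) to (23, 6): C(29, 23) = 475020. Paths through (9, 5): (paths (0, 0) → (9, 5)) × (paths (9, 5) → (23, 6)) = C(14, 9) · C(15, 14) = 2002 · 15 = 30030. Avoidance count = 475020 − 30030 = 444990.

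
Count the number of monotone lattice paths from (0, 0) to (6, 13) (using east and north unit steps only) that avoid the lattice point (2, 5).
Number of paths = 16737

Total paths from (0, 0) to (6, 13): C(19, 6) = 27132. Paths through (2, 5): (paths (0, 0) → (2, 5)) × (paths (2, 5) → (6, 13)) = C(7, 2) · C(12, 4) = 21 · 495 = 10395. Avoidance count = 27132 − 10395 = 16737.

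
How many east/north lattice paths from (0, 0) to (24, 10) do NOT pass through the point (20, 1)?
Number of paths = 131113125

Total paths from (0, 0) to (24, 10): C(34, 24) = 131128140. Paths through (20, 1): (paths (0, 0) → (20, 1)) × (paths (20, 1) → (24, 10)) = C(21, 20) · C(13, 4) = 21 · 715 = 15015. Avoidance count = 131128140 − 15015 = 131113125.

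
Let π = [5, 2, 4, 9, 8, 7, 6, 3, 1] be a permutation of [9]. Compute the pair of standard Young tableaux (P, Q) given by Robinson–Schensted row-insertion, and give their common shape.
P = [1, 3, 6] / [2, 7] / [4] / [5] / [8] / [9];  Q = [1, 3, 4] / [2, 5] / [6] / [7] / [8] / [9];  common shape = (3, 2, 1, 1, 1, 1)

Row-insert the values π_1, π_2, … into P one at a time, bumping the leftmost entry strictly greater than the inserted value down to the next row. The recording tableau Q records, in position (i, j), the step at which that cell was added to P.
  Insert 5 (step 1): P = [5];  Q = [1]
  Insert 2 (step 2): P = [2] / [5];  Q = [1] / [2]
  Insert 4 (step 3): P = [2, 4] / [5];  Q = [1, 3] / [2]
  Insert 9 (step 4): P = [2, 4, 9] / [5];  Q = [1, 3, 4] / [2]
  Insert 8 (step 5): P = [2, 4, 8] / [5, 9];  Q = [1, 3, 4] / [2, 5]
  Insert 7 (step 6): P = [2, 4, 7] / [5, 8] / [9];  Q = [1, 3, 4] / [2, 5] / [6]
  Insert 6 (step 7): P = [2, 4, 6] / [5, 7] / [8] / [9];  Q = [1, 3, 4] / [2, 5] / [6] / [7]
  Insert 3 (step 8): P = [2, 3, 6] / [4, 7] / [5] / [8] / [9];  Q = [1, 3, 4] / [2, 5] / [6] / [7] / [8]
  Insert 1 (step 9): P = [1, 3, 6] / [2, 7] / [4] / [5] / [8] / [9];  Q = [1, 3, 4] / [2, 5] / [6] / [7] / [8] / [9]
Final shape: (3, 2, 1, 1, 1, 1).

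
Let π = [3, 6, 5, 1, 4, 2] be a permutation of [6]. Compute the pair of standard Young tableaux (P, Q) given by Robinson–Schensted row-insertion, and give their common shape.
P = [1, 2] / [3, 4] / [5] / [6];  Q = [1, 2] / [3, 5] / [4] / [6];  common shape = (2, 2, 1, 1)

Row-insert the values π_1, π_2, … into P one at a time, bumping the leftmost entry strictly greater than the inserted value down to the next row. The recording tableau Q records, in position (i, j), the step at which that cell was added to P.
  Insert 3 (step 1): P = [3];  Q = [1]
  Insert 6 (step 2): P = [3, 6];  Q = [1, 2]
  Insert 5 (step 3): P = [3, 5] / [6];  Q = [1, 2] / [3]
  Insert 1 (step 4): P = [1, 5] / [3] / [6];  Q = [1, 2] / [3] / [4]
  Insert 4 (step 5): P = [1, 4] / [3, 5] / [6];  Q = [1, 2] / [3, 5] / [4]
  Insert 2 (step 6): P = [1, 2] / [3, 4] / [5] / [6];  Q = [1, 2] / [3, 5] / [4] / [6]
Final shape: (2, 2, 1, 1).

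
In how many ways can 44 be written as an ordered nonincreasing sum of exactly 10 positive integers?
p(44, 10 parts) = 6912

Partitions of n into exactly k parts are in bijection with partitions of n − k into at most k parts (subtract 1 from each part). So p(44, exactly 10) = p(34, parts ≤ 10). Computing via the recurrence p(m, j) = p(m, j−1) + p(m−j, j) gives 6912.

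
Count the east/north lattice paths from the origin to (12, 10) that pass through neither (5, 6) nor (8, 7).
Number of paths = 333641

Inclusion–exclusion. Total paths: C(22, 12) = 646646. Through P₁: C(11, 5)·C(11, 7) = 152460. Through P₂: C(15, 8)·C(7, 4) = 225225. Since P₁ is strictly southwest of P₂, a monotone path through both must visit P₁ then P₂; paths through both = C(11, 5)·C(4, 3)·C(7, 4) = 64680. Avoid both = 646646 − 152460 − 225225 + 64680 = 333641.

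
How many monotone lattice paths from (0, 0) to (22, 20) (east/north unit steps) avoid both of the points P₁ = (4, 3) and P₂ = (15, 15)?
Number of paths = 269603265990

Inclusion–exclusion. Total paths: C(42, 22) = 513791607420. Through P₁: C(7, 4)·C(35, 18) = 158814867750. Through P₂: C(30, 15)·C(12, 7) = 122853075840. Since P₁ is strictly southwest of P₂, a monotone path through both must visit P₁ then P₂; paths through both = C(7, 4)·C(23, 11)·C(12, 7) = 37479602160. Avoid both = 513791607420 − 158814867750 − 122853075840 + 37479602160 = 269603265990.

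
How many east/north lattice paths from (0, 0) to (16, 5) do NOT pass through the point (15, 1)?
Number of paths = 20269

Total paths from (0, 0) to (16, 5): C(21, 16) = 20349. Paths through (15, 1): (paths (0, 0) → (15, 1)) × (paths (15, 1) → (16, 5)) = C(16, 15) · C(5, 1) = 16 · 5 = 80. Avoidance count = 20349 − 80 = 20269.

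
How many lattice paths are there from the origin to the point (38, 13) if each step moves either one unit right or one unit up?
Number of paths = 476260169700

A monotone lattice path from (0, 0) to (38, 13) consists of 38 east steps and 13 north steps in some order, so it is determined by which 38 of the 51 steps are east. The count is C(51, 38) = 476260169700.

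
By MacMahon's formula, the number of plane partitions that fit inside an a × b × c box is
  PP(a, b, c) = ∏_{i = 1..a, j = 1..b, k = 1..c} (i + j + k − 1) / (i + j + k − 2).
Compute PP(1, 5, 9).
PP(1, 5, 9) = 2002

Evaluate the triple product over i = 1..1, j = 1..5, k = 1..9. The factors are (2/1) · (3/2) · (4/3) · (5/4) · (6/5) · (7/6) · (8/7) · (9/8) · … (45 factors total). The numerators and denominators telescope so the product is an integer; carrying out the multiplication exactly gives PP(1, 5, 9) = 2002.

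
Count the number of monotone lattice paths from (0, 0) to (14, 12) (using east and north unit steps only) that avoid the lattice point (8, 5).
Number of paths = 7449208

Total paths from (0, 0) to (14, 12): C(26, 14) = 9657700. Paths through (8, 5): (paths (0, 0) → (8, 5)) × (paths (8, 5) → (14, 12)) = C(13, 8) · C(13, 6) = 1287 · 1716 = 2208492. Avoidance count = 9657700 − 2208492 = 7449208.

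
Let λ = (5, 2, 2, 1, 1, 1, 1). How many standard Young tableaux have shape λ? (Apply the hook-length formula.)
# SYT of shape (5, 2, 2, 1, 1, 1, 1) = 7800

Hook-length formula: f^λ = n! / Π hook(c), product over all cells c of the Young diagram. For λ = (5, 2, 2, 1, 1, 1, 1), n = 13 boxes. Hook lengths by row (left-to-right, top-to-bottom): [11, 6, 3, 2, 1]; [7, 2]; [6, 1]; [4]; [3]; [2]; [1]. Product of hooks = 798336. So f^λ = 13! / 798336 = 6227020800 / 798336 = 7800.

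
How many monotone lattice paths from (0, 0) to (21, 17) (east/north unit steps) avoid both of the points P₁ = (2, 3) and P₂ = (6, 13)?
Number of paths = 20526686508

Inclusion–exclusion. Total paths: C(38, 21) = 28781143380. Through P₁: C(5, 2)·C(33, 19) = 8188092000. Through P₂: C(19, 6)·C(19, 15) = 105163632. Since P₁ is strictly southwest of P₂, a monotone path through both must visit P₁ then P₂; paths through both = C(5, 2)·C(14, 4)·C(19, 15) = 38798760. Avoid both = 28781143380 − 8188092000 − 105163632 + 38798760 = 20526686508.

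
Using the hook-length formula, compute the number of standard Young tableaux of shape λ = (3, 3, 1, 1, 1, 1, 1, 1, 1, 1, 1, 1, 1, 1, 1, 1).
# SYT of shape (3, 3, 1, 1, 1, 1, 1, 1, 1, 1, 1, 1, 1, 1, 1, 1) = 7600

Hook-length formula: f^λ = n! / Π hook(c), product over all cells c of the Young diagram. For λ = (3, 3, 1, 1, 1, 1, 1, 1, 1, 1, 1, 1, 1, 1, 1, 1), n = 20 boxes. Hook lengths by row (left-to-right, top-to-bottom): [18, 3, 2]; [17, 2, 1]; [14]; [13]; [12]; [11]; [10]; [9]; [8]; [7]; [6]; [5]; [4]; [3]; [2]; [1]. Product of hooks = 320118685286400. So f^λ = 20! / 320118685286400 = 2432902008176640000 / 320118685286400 = 7600.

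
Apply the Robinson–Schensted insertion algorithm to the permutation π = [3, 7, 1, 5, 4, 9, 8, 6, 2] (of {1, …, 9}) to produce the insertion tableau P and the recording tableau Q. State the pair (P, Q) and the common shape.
P = [1, 2, 6] / [3, 4, 8] / [5, 9] / [7];  Q = [1, 2, 6] / [3, 4, 7] / [5, 8] / [9];  common shape = (3, 3, 2, 1)

Row-insert the values π_1, π_2, … into P one at a time, bumping the leftmost entry strictly greater than the inserted value down to the next row. The recording tableau Q records, in position (i, j), the step at which that cell was added to P.
  Insert 3 (step 1): P = [3];  Q = [1]
  Insert 7 (step 2): P = [3, 7];  Q = [1, 2]
  Insert 1 (step 3): P = [1, 7] / [3];  Q = [1, 2] / [3]
  Insert 5 (step 4): P = [1, 5] / [3, 7];  Q = [1, 2] / [3, 4]
  Insert 4 (step 5): P = [1, 4] / [3, 5] / [7];  Q = [1, 2] / [3, 4] / [5]
  Insert 9 (step 6): P = [1, 4, 9] / [3, 5] / [7];  Q = [1, 2, 6] / [3, 4] / [5]
  Insert 8 (step 7): P = [1, 4, 8] / [3, 5, 9] / [7];  Q = [1, 2, 6] / [3, 4, 7] / [5]
  Insert 6 (step 8): P = [1, 4, 6] / [3, 5, 8] / [7, 9];  Q = [1, 2, 6] / [3, 4, 7] / [5, 8]
  Insert 2 (step 9): P = [1, 2, 6] / [3, 4, 8] / [5, 9] / [7];  Q = [1, 2, 6] / [3, 4, 7] / [5, 8] / [9]
Final shape: (3, 3, 2, 1).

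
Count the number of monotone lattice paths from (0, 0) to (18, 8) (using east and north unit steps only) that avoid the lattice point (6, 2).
Number of paths = 1042483

Total paths from (0, 0) to (18, 8): C(26, 18) = 1562275. Paths through (6, 2): (paths (0, 0) → (6, 2)) × (paths (6, 2) → (18, 8)) = C(8, 6) · C(18, 12) = 28 · 18564 = 519792. Avoidance count = 1562275 − 519792 = 1042483.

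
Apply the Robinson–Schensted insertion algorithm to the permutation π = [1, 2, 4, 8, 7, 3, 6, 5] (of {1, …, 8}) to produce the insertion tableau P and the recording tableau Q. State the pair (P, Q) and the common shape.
P = [1, 2, 3, 5] / [4, 6] / [7] / [8];  Q = [1, 2, 3, 4] / [5, 7] / [6] / [8];  common shape = (4, 2, 1, 1)

Row-insert the values π_1, π_2, … into P one at a time, bumping the leftmost entry strictly greater than the inserted value down to the next row. The recording tableau Q records, in position (i, j), the step at which that cell was added to P.
  Insert 1 (step 1): P = [1];  Q = [1]
  Insert 2 (step 2): P = [1, 2];  Q = [1, 2]
  Insert 4 (step 3): P = [1, 2, 4];  Q = [1, 2, 3]
  Insert 8 (step 4): P = [1, 2, 4, 8];  Q = [1, 2, 3, 4]
  Insert 7 (step 5): P = [1, 2, 4, 7] / [8];  Q = [1, 2, 3, 4] / [5]
  Insert 3 (step 6): P = [1, 2, 3, 7] / [4] / [8];  Q = [1, 2, 3, 4] / [5] / [6]
  Insert 6 (step 7): P = [1, 2, 3, 6] / [4, 7] / [8];  Q = [1, 2, 3, 4] / [5, 7] / [6]
  Insert 5 (step 8): P = [1, 2, 3, 5] / [4, 6] / [7] / [8];  Q = [1, 2, 3, 4] / [5, 7] / [6] / [8]
Final shape: (4, 2, 1, 1).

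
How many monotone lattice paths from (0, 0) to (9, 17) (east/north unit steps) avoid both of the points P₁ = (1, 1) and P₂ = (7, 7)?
Number of paths = 1549064

Inclusion–exclusion. Total paths: C(26, 9) = 3124550. Through P₁: C(2, 1)·C(24, 8) = 1470942. Through P₂: C(14, 7)·C(12, 2) = 226512. Since P₁ is strictly southwest of P₂, a monotone path through both must visit P₁ then P₂; paths through both = C(2, 1)·C(12, 6)·C(12, 2) = 121968. Avoid both = 3124550 − 1470942 − 226512 + 121968 = 1549064.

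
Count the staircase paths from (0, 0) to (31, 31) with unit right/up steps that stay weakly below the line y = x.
C_31 = 14544636039226909

These NE paths below the diagonal are counted by the Catalan number C_n = (1/(n + 1)) · C(2n, n). For n = 31: C_31 = (1/32) · C(62, 31) = 465428353255261088/32 = 14544636039226909.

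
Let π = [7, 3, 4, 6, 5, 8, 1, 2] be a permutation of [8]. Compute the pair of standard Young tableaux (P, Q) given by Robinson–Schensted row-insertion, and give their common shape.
P = [1, 2, 5, 8] / [3, 4] / [6] / [7];  Q = [1, 3, 4, 6] / [2, 8] / [5] / [7];  common shape = (4, 2, 1, 1)

Row-insert the values π_1, π_2, … into P one at a time, bumping the leftmost entry strictly greater than the inserted value down to the next row. The recording tableau Q records, in position (i, j), the step at which that cell was added to P.
  Insert 7 (step 1): P = [7];  Q = [1]
  Insert 3 (step 2): P = [3] / [7];  Q = [1] / [2]
  Insert 4 (step 3): P = [3, 4] / [7];  Q = [1, 3] / [2]
  Insert 6 (step 4): P = [3, 4, 6] / [7];  Q = [1, 3, 4] / [2]
  Insert 5 (step 5): P = [3, 4, 5] / [6] / [7];  Q = [1, 3, 4] / [2] / [5]
  Insert 8 (step 6): P = [3, 4, 5, 8] / [6] / [7];  Q = [1, 3, 4, 6] / [2] / [5]
  Insert 1 (step 7): P = [1, 4, 5, 8] / [3] / [6] / [7];  Q = [1, 3, 4, 6] / [2] / [5] / [7]
  Insert 2 (step 8): P = [1, 2, 5, 8] / [3, 4] / [6] / [7];  Q = [1, 3, 4, 6] / [2, 8] / [5] / [7]
Final shape: (4, 2, 1, 1).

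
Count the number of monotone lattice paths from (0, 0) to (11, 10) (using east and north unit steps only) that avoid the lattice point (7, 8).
Number of paths = 256191

Total paths from (0, 0) to (11, 10): C(21, 11) = 352716. Paths through (7, 8): (paths (0, 0) → (7, 8)) × (paths (7, 8) → (11, 10)) = C(15, 7) · C(6, 4) = 6435 · 15 = 96525. Avoidance count = 352716 − 96525 = 256191.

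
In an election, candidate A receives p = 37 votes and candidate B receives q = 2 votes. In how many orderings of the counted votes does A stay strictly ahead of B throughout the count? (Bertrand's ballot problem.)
Strict-lead orderings = 665

Total orderings of the 39 votes with 37 for A: C(39, 37) = 741. By the Bertrand ballot formula (Cycle Lemma / reflection principle), the number of orderings in which A is strictly ahead of B throughout is (p − q)/(p + q) · C(p + q, p) = (37 − 2)/(37 + 2) · 741 = 665.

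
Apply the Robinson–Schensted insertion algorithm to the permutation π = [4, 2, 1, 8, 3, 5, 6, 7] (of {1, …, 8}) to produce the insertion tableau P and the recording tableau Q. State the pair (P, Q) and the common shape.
P = [1, 3, 5, 6, 7] / [2, 8] / [4];  Q = [1, 4, 6, 7, 8] / [2, 5] / [3];  common shape = (5, 2, 1)

Row-insert the values π_1, π_2, … into P one at a time, bumping the leftmost entry strictly greater than the inserted value down to the next row. The recording tableau Q records, in position (i, j), the step at which that cell was added to P.
  Insert 4 (step 1): P = [4];  Q = [1]
  Insert 2 (step 2): P = [2] / [4];  Q = [1] / [2]
  Insert 1 (step 3): P = [1] / [2] / [4];  Q = [1] / [2] / [3]
  Insert 8 (step 4): P = [1, 8] / [2] / [4];  Q = [1, 4] / [2] / [3]
  Insert 3 (step 5): P = [1, 3] / [2, 8] / [4];  Q = [1, 4] / [2, 5] / [3]
  Insert 5 (step 6): P = [1, 3, 5] / [2, 8] / [4];  Q = [1, 4, 6] / [2, 5] / [3]
  Insert 6 (step 7): P = [1, 3, 5, 6] / [2, 8] / [4];  Q = [1, 4, 6, 7] / [2, 5] / [3]
  Insert 7 (step 8): P = [1, 3, 5, 6, 7] / [2, 8] / [4];  Q = [1, 4, 6, 7, 8] / [2, 5] / [3]
Final shape: (5, 2, 1).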